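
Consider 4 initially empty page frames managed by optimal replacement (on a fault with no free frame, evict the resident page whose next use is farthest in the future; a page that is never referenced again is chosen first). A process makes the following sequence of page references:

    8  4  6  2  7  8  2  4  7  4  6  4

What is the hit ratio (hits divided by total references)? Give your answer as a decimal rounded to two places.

8: fault, frames (8)
4: fault, frames (8 4)
6: fault, frames (8 4 6)
2: fault, frames (8 4 6 2)
7: fault, evict 6, frames (8 4 2 7)
8: hit
2: hit
4: hit
7: hit
4: hit
6: fault, evict 7, frames (8 4 2 6)
4: hit
Hits: 6 of 12 references → 6/12 = 0.5000.

0.50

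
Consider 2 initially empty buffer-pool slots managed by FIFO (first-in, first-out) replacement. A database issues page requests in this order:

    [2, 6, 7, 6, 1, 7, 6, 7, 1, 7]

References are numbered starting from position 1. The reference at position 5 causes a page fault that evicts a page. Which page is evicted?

pos 1: 2 -> fault, frames [2]
pos 2: 6 -> fault, frames [2, 6]
pos 3: 7 -> fault, evict 2, frames [6, 7]
pos 4: 6 -> hit
pos 5: 1 -> fault, evict 6, frames [7, 1]
At position 5, page 6 is evicted.

6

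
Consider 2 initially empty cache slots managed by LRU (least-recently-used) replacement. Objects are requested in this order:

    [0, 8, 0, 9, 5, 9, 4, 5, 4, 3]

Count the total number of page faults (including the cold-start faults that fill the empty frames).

0: fault, frames (0)
8: fault, frames (0 8)
0: hit
9: fault, evict 8, frames (0 9)
5: fault, evict 0, frames (9 5)
9: hit
4: fault, evict 5, frames (9 4)
5: fault, evict 9, frames (4 5)
4: hit
3: fault, evict 5, frames (4 3)
Page faults: 7.

7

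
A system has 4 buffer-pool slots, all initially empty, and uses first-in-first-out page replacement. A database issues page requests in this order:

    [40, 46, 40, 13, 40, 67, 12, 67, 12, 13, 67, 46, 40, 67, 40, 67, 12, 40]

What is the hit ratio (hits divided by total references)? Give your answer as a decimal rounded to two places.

40 -> miss, frames [40]
46 -> miss, frames [40, 46]
40 -> hit
13 -> miss, frames [40, 46, 13]
40 -> hit
67 -> miss, frames [40, 46, 13, 67]
12 -> miss, evict 40, frames [46, 13, 67, 12]
67 -> hit
12 -> hit
13 -> hit
67 -> hit
46 -> hit
40 -> miss, evict 46, frames [13, 67, 12, 40]
67 -> hit
40 -> hit
67 -> hit
12 -> hit
40 -> hit
Hits: 12 of 18 references → 12/18 = 0.6667.

0.67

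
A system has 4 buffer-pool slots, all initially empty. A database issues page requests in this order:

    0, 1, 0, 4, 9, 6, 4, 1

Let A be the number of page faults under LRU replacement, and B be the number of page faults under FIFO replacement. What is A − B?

Under LRU: F F . F F F . F → 6 faults.
Under FIFO: F F . F F F . . → 5 faults.
A − B = 6 − 5 = 1.

1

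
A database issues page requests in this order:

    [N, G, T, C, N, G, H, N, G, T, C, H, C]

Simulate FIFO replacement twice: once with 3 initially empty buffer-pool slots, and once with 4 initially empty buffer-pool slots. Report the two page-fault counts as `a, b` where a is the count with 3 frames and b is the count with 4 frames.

3 frames: F F F F F F F . . F F . . → 9 faults.
4 frames: F F F F . . F F F F F F . → 10 faults.
10 > 9: adding a frame increased faults — Belady's anomaly.

9, 10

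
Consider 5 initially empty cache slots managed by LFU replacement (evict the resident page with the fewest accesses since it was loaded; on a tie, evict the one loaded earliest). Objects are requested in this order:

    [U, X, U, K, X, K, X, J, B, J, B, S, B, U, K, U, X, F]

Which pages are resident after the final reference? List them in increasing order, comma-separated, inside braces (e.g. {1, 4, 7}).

{B, F, K, U, X}

U: miss, frames [U]
X: miss, frames [U, X]
U: hit
K: miss, frames [U, X, K]
X: hit
K: hit
X: hit
J: miss, frames [U, X, K, J]
B: miss, frames [U, X, K, J, B]
J: hit
B: hit
S: miss, evict U, frames [X, K, J, B, S]
B: hit
U: miss, evict S, frames [X, K, J, B, U]
K: hit
U: hit
X: hit
F: miss, evict J, frames [X, K, B, U, F]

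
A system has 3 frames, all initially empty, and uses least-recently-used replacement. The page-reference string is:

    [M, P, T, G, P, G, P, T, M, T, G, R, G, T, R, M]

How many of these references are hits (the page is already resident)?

M: miss, frames [M]
P: miss, frames [M, P]
T: miss, frames [M, P, T]
G: miss, evict M, frames [P, T, G]
P: hit
G: hit
P: hit
T: hit
M: miss, evict G, frames [P, T, M]
T: hit
G: miss, evict P, frames [M, T, G]
R: miss, evict M, frames [T, G, R]
G: hit
T: hit
R: hit
M: miss, evict G, frames [T, R, M]
Hits: 8.

8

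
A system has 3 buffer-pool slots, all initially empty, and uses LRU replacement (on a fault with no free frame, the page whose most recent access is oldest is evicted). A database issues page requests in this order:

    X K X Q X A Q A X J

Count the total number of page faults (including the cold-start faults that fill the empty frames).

5

X: miss, frames (X)
K: miss, frames (X K)
X: hit
Q: miss, frames (K X Q)
X: hit
A: miss, evict K, frames (Q X A)
Q: hit
A: hit
X: hit
J: miss, evict Q, frames (A X J)
Page faults: 5.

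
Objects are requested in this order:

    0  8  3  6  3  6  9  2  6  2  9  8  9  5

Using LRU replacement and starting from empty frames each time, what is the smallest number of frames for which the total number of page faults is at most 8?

f=1: 14 faults
f=2: 10 faults
f=3: 8 faults
f=4: 8 faults
f=5: 7 faults
f=6: 7 faults
f=7: 7 faults
Smallest f with faults ≤ 8 is 3.

3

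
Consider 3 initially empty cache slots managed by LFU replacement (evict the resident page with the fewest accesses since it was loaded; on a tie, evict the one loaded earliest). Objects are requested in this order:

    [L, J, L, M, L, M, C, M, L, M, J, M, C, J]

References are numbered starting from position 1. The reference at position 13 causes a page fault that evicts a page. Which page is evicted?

pos 1: L -> miss, frames (L)
pos 2: J -> miss, frames (L J)
pos 3: L -> hit
pos 4: M -> miss, frames (L J M)
pos 5: L -> hit
pos 6: M -> hit
pos 7: C -> miss, evict J, frames (L M C)
pos 8: M -> hit
pos 9: L -> hit
pos 10: M -> hit
pos 11: J -> miss, evict C, frames (L M J)
pos 12: M -> hit
pos 13: C -> miss, evict J, frames (L M C)
At position 13, page J is evicted.

J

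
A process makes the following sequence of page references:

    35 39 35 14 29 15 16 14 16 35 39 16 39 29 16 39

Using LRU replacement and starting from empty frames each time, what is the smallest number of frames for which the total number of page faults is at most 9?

f=1: 16 faults
f=2: 13 faults
f=3: 10 faults
f=4: 9 faults
f=5: 8 faults
f=6: 6 faults
Smallest f with faults ≤ 9 is 4.

4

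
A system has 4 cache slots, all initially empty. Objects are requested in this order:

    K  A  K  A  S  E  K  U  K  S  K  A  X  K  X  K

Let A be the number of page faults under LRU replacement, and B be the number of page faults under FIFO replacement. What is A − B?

-1

Under LRU: F F . . F F . F . . . F F . . . → 7 faults.
Under FIFO: F F . . F F . F F . . F F . . . → 8 faults.
A − B = 7 − 8 = -1.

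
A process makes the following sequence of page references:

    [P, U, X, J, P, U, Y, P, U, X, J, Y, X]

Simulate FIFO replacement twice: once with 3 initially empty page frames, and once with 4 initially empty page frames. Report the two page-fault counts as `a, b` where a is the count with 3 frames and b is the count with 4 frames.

3 frames: F F F F F F F . . F F . . → 9 faults.
4 frames: F F F F . . F F F F F F . → 10 faults.
10 > 9: adding a frame increased faults — Belady's anomaly.

9, 10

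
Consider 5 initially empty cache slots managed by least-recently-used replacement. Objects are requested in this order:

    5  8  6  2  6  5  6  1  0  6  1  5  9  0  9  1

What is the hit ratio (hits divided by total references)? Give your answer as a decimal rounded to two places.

5 -> fault, frames {5}
8 -> fault, frames {5,8}
6 -> fault, frames {5,8,6}
2 -> fault, frames {5,8,6,2}
6 -> hit
5 -> hit
6 -> hit
1 -> fault, frames {8,2,5,6,1}
0 -> fault, evict 8, frames {2,5,6,1,0}
6 -> hit
1 -> hit
5 -> hit
9 -> fault, evict 2, frames {0,6,1,5,9}
0 -> hit
9 -> hit
1 -> hit
Hits: 9 of 16 references → 9/16 = 0.5625.

0.56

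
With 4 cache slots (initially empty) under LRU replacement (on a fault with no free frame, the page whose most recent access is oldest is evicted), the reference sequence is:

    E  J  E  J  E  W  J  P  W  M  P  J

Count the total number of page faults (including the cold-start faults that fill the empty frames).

5

E → miss, frames (E)
J → miss, frames (E J)
E → hit
J → hit
E → hit
W → miss, frames (J E W)
J → hit
P → miss, frames (E W J P)
W → hit
M → miss, evict E, frames (J P W M)
P → hit
J → hit
Page faults: 5.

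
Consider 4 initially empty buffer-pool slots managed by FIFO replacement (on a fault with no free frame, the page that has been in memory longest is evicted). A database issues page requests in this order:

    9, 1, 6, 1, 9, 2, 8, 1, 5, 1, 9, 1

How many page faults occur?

8

9 → fault, frames {9}
1 → fault, frames {9,1}
6 → fault, frames {9,1,6}
1 → hit
9 → hit
2 → fault, frames {9,1,6,2}
8 → fault, evict 9, frames {1,6,2,8}
1 → hit
5 → fault, evict 1, frames {6,2,8,5}
1 → fault, evict 6, frames {2,8,5,1}
9 → fault, evict 2, frames {8,5,1,9}
1 → hit
Page faults: 8.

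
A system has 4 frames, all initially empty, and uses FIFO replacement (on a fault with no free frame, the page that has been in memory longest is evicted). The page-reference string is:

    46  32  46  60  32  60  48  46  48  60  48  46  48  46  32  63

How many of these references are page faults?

5

46: fault, frames {46}
32: fault, frames {46,32}
46: hit
60: fault, frames {46,32,60}
32: hit
60: hit
48: fault, frames {46,32,60,48}
46: hit
48: hit
60: hit
48: hit
46: hit
48: hit
46: hit
32: hit
63: fault, evict 46, frames {32,60,48,63}
Page faults: 5.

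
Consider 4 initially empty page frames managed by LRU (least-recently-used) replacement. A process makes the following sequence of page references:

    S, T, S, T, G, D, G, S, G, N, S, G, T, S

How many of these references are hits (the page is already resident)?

8

S: miss, frames (S)
T: miss, frames (S T)
S: hit
T: hit
G: miss, frames (S T G)
D: miss, frames (S T G D)
G: hit
S: hit
G: hit
N: miss, evict T, frames (D S G N)
S: hit
G: hit
T: miss, evict D, frames (N S G T)
S: hit
Hits: 8.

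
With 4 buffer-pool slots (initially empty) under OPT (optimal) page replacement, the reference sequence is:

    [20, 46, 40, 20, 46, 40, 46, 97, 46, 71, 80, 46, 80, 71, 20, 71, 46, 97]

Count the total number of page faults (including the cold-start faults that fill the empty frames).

20 → miss, frames {20}
46 → miss, frames {20,46}
40 → miss, frames {20,46,40}
20 → hit
46 → hit
40 → hit
46 → hit
97 → miss, frames {20,46,40,97}
46 → hit
71 → miss, evict 40, frames {20,46,97,71}
80 → miss, evict 97, frames {20,46,71,80}
46 → hit
80 → hit
71 → hit
20 → hit
71 → hit
46 → hit
97 → miss, evict 80, frames {20,46,71,97}
Page faults: 7.

7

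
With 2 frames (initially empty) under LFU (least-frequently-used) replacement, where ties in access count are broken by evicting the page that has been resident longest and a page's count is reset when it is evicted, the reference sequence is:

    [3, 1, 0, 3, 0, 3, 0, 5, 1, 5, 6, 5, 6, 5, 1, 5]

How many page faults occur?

3: miss, frames (3)
1: miss, frames (3 1)
0: miss, evict 3, frames (1 0)
3: miss, evict 1, frames (0 3)
0: hit
3: hit
0: hit
5: miss, evict 3, frames (0 5)
1: miss, evict 5, frames (0 1)
5: miss, evict 1, frames (0 5)
6: miss, evict 5, frames (0 6)
5: miss, evict 6, frames (0 5)
6: miss, evict 5, frames (0 6)
5: miss, evict 6, frames (0 5)
1: miss, evict 5, frames (0 1)
5: miss, evict 1, frames (0 5)
Page faults: 13.

13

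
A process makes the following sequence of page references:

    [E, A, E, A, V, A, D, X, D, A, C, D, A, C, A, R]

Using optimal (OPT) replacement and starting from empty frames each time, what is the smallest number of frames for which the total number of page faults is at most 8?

f=1: 16 faults
f=2: 9 faults
f=3: 7 faults
f=4: 7 faults
f=5: 7 faults
f=6: 7 faults
f=7: 7 faults
Smallest f with faults ≤ 8 is 3.

3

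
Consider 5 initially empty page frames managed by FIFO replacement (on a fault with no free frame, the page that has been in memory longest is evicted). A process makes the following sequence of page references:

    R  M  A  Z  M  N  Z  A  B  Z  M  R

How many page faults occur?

7

R: fault, frames [R]
M: fault, frames [R, M]
A: fault, frames [R, M, A]
Z: fault, frames [R, M, A, Z]
M: hit
N: fault, frames [R, M, A, Z, N]
Z: hit
A: hit
B: fault, evict R, frames [M, A, Z, N, B]
Z: hit
M: hit
R: fault, evict M, frames [A, Z, N, B, R]
Page faults: 7.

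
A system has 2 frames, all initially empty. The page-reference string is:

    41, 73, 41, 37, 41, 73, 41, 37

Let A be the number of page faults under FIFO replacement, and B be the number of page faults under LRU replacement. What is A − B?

Under FIFO: F F . F F F . F → 6 faults.
Under LRU: F F . F . F . F → 5 faults.
A − B = 6 − 5 = 1.

1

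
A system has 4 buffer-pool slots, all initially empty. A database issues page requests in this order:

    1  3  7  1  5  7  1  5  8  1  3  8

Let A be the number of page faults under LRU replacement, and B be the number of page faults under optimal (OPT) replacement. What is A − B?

Under LRU: F F F . F . . . F . F . → 6 faults.
Under OPT: F F F . F . . . F . . . → 5 faults.
A − B = 6 − 5 = 1.

1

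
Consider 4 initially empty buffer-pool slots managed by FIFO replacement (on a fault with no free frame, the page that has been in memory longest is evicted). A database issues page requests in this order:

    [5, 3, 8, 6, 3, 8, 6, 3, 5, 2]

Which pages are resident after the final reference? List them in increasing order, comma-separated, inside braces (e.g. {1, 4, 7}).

{2, 3, 6, 8}

5: fault, frames (5)
3: fault, frames (5 3)
8: fault, frames (5 3 8)
6: fault, frames (5 3 8 6)
3: hit
8: hit
6: hit
3: hit
5: hit
2: fault, evict 5, frames (3 8 6 2)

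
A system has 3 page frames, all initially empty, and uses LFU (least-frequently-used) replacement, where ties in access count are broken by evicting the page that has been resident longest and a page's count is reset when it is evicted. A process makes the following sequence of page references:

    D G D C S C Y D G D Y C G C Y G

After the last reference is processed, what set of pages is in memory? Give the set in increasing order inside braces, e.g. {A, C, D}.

D: miss, frames {D}
G: miss, frames {D,G}
D: hit
C: miss, frames {D,G,C}
S: miss, evict G, frames {D,C,S}
C: hit
Y: miss, evict S, frames {D,C,Y}
D: hit
G: miss, evict Y, frames {D,C,G}
D: hit
Y: miss, evict G, frames {D,C,Y}
C: hit
G: miss, evict Y, frames {D,C,G}
C: hit
Y: miss, evict G, frames {D,C,Y}
G: miss, evict Y, frames {D,C,G}

{C, D, G}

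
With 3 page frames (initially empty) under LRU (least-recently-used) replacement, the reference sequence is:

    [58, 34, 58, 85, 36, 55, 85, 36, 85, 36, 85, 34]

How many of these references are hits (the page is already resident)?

6

58 -> fault, frames (58)
34 -> fault, frames (58 34)
58 -> hit
85 -> fault, frames (34 58 85)
36 -> fault, evict 34, frames (58 85 36)
55 -> fault, evict 58, frames (85 36 55)
85 -> hit
36 -> hit
85 -> hit
36 -> hit
85 -> hit
34 -> fault, evict 55, frames (36 85 34)
Hits: 6.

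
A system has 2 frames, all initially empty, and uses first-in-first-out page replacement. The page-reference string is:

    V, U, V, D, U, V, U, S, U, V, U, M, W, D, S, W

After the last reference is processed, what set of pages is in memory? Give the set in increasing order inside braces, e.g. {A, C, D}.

{S, W}

V -> fault, frames (V)
U -> fault, frames (V U)
V -> hit
D -> fault, evict V, frames (U D)
U -> hit
V -> fault, evict U, frames (D V)
U -> fault, evict D, frames (V U)
S -> fault, evict V, frames (U S)
U -> hit
V -> fault, evict U, frames (S V)
U -> fault, evict S, frames (V U)
M -> fault, evict V, frames (U M)
W -> fault, evict U, frames (M W)
D -> fault, evict M, frames (W D)
S -> fault, evict W, frames (D S)
W -> fault, evict D, frames (S W)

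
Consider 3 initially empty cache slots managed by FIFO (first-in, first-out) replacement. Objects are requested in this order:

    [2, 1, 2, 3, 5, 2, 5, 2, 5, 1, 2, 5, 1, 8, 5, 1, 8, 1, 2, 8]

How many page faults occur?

2: miss, frames (2)
1: miss, frames (2 1)
2: hit
3: miss, frames (2 1 3)
5: miss, evict 2, frames (1 3 5)
2: miss, evict 1, frames (3 5 2)
5: hit
2: hit
5: hit
1: miss, evict 3, frames (5 2 1)
2: hit
5: hit
1: hit
8: miss, evict 5, frames (2 1 8)
5: miss, evict 2, frames (1 8 5)
1: hit
8: hit
1: hit
2: miss, evict 1, frames (8 5 2)
8: hit
Page faults: 9.

9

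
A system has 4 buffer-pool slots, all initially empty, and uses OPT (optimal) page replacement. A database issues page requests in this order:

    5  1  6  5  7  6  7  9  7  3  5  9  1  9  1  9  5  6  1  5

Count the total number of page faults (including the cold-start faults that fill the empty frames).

7

5: miss, frames {5}
1: miss, frames {5,1}
6: miss, frames {5,1,6}
5: hit
7: miss, frames {5,1,6,7}
6: hit
7: hit
9: miss, evict 6, frames {5,1,7,9}
7: hit
3: miss, evict 7, frames {5,1,9,3}
5: hit
9: hit
1: hit
9: hit
1: hit
9: hit
5: hit
6: miss, evict 3, frames {5,1,9,6}
1: hit
5: hit
Page faults: 7.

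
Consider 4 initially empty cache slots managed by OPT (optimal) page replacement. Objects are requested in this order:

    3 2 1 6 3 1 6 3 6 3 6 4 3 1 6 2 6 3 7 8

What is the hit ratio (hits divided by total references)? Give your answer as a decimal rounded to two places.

0.60

3: fault, frames (3)
2: fault, frames (3 2)
1: fault, frames (3 2 1)
6: fault, frames (3 2 1 6)
3: hit
1: hit
6: hit
3: hit
6: hit
3: hit
6: hit
4: fault, evict 2, frames (3 1 6 4)
3: hit
1: hit
6: hit
2: fault, evict 4, frames (3 1 6 2)
6: hit
3: hit
7: fault, evict 2, frames (3 1 6 7)
8: fault, evict 7, frames (3 1 6 8)
Hits: 12 of 20 references → 12/20 = 0.6000.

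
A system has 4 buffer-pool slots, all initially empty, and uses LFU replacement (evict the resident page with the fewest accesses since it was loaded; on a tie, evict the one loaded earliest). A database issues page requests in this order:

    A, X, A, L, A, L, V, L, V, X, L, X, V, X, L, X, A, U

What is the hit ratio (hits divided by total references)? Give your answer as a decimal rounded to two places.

0.72

A -> fault, frames {A}
X -> fault, frames {A,X}
A -> hit
L -> fault, frames {A,X,L}
A -> hit
L -> hit
V -> fault, frames {A,X,L,V}
L -> hit
V -> hit
X -> hit
L -> hit
X -> hit
V -> hit
X -> hit
L -> hit
X -> hit
A -> hit
U -> fault, evict V, frames {A,X,L,U}
Hits: 13 of 18 references → 13/18 = 0.7222.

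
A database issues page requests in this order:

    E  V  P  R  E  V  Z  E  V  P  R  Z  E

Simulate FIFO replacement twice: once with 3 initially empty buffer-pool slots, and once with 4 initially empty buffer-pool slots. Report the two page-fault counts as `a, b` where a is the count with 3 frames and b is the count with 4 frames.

3 frames: F F F F F F F . . F F . F → 10 faults.
4 frames: F F F F . . F F F F F F F → 11 faults.
11 > 10: adding a frame increased faults — Belady's anomaly.

10, 11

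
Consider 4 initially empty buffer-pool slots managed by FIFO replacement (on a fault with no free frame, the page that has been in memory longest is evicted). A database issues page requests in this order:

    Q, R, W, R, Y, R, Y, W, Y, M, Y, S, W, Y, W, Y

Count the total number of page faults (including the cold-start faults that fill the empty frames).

Q: miss, frames {Q}
R: miss, frames {Q,R}
W: miss, frames {Q,R,W}
R: hit
Y: miss, frames {Q,R,W,Y}
R: hit
Y: hit
W: hit
Y: hit
M: miss, evict Q, frames {R,W,Y,M}
Y: hit
S: miss, evict R, frames {W,Y,M,S}
W: hit
Y: hit
W: hit
Y: hit
Page faults: 6.

6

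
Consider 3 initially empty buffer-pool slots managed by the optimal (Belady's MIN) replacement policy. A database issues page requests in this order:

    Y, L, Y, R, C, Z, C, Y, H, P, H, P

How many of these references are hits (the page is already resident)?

Y: miss, frames (Y)
L: miss, frames (Y L)
Y: hit
R: miss, frames (Y L R)
C: miss, evict R, frames (Y L C)
Z: miss, evict L, frames (Y C Z)
C: hit
Y: hit
H: miss, evict Z, frames (Y C H)
P: miss, evict C, frames (Y H P)
H: hit
P: hit
Hits: 5.

5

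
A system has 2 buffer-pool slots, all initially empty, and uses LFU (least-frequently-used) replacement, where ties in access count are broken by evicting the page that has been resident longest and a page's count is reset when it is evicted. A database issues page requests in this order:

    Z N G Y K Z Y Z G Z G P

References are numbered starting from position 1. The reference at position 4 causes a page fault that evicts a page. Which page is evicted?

N

pos 1: Z: miss, frames {Z}
pos 2: N: miss, frames {Z,N}
pos 3: G: miss, evict Z, frames {N,G}
pos 4: Y: miss, evict N, frames {G,Y}
At position 4, page N is evicted.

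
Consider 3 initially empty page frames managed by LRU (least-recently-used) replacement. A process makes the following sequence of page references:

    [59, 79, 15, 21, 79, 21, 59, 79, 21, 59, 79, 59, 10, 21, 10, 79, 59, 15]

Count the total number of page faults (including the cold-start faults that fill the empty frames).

10

59 → fault, frames (59)
79 → fault, frames (59 79)
15 → fault, frames (59 79 15)
21 → fault, evict 59, frames (79 15 21)
79 → hit
21 → hit
59 → fault, evict 15, frames (79 21 59)
79 → hit
21 → hit
59 → hit
79 → hit
59 → hit
10 → fault, evict 21, frames (79 59 10)
21 → fault, evict 79, frames (59 10 21)
10 → hit
79 → fault, evict 59, frames (21 10 79)
59 → fault, evict 21, frames (10 79 59)
15 → fault, evict 10, frames (79 59 15)
Page faults: 10.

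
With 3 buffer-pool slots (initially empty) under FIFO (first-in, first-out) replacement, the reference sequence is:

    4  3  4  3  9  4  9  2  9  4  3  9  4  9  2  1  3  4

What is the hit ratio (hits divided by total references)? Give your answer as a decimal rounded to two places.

0.39

4 → miss, frames [4]
3 → miss, frames [4, 3]
4 → hit
3 → hit
9 → miss, frames [4, 3, 9]
4 → hit
9 → hit
2 → miss, evict 4, frames [3, 9, 2]
9 → hit
4 → miss, evict 3, frames [9, 2, 4]
3 → miss, evict 9, frames [2, 4, 3]
9 → miss, evict 2, frames [4, 3, 9]
4 → hit
9 → hit
2 → miss, evict 4, frames [3, 9, 2]
1 → miss, evict 3, frames [9, 2, 1]
3 → miss, evict 9, frames [2, 1, 3]
4 → miss, evict 2, frames [1, 3, 4]
Hits: 7 of 18 references → 7/18 = 0.3889.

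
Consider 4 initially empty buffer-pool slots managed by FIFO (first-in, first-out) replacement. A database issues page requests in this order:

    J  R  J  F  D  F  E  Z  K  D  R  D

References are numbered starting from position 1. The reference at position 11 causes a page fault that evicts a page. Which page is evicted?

D

pos 1: J: fault, frames {J}
pos 2: R: fault, frames {J,R}
pos 3: J: hit
pos 4: F: fault, frames {J,R,F}
pos 5: D: fault, frames {J,R,F,D}
pos 6: F: hit
pos 7: E: fault, evict J, frames {R,F,D,E}
pos 8: Z: fault, evict R, frames {F,D,E,Z}
pos 9: K: fault, evict F, frames {D,E,Z,K}
pos 10: D: hit
pos 11: R: fault, evict D, frames {E,Z,K,R}
At position 11, page D is evicted.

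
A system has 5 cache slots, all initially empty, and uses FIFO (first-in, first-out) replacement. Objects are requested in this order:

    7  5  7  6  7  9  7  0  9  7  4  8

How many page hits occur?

7: miss, frames (7)
5: miss, frames (7 5)
7: hit
6: miss, frames (7 5 6)
7: hit
9: miss, frames (7 5 6 9)
7: hit
0: miss, frames (7 5 6 9 0)
9: hit
7: hit
4: miss, evict 7, frames (5 6 9 0 4)
8: miss, evict 5, frames (6 9 0 4 8)
Hits: 5.

5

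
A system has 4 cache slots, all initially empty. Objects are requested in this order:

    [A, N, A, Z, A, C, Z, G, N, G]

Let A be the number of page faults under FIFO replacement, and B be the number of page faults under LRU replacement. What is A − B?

Under FIFO: F F . F . F . F . . → 5 faults.
Under LRU: F F . F . F . F F . → 6 faults.
A − B = 5 − 6 = -1.

-1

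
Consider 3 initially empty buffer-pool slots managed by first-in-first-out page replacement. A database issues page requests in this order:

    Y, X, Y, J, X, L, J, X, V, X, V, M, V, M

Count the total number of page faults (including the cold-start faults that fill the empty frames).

Y: fault, frames [Y]
X: fault, frames [Y, X]
Y: hit
J: fault, frames [Y, X, J]
X: hit
L: fault, evict Y, frames [X, J, L]
J: hit
X: hit
V: fault, evict X, frames [J, L, V]
X: fault, evict J, frames [L, V, X]
V: hit
M: fault, evict L, frames [V, X, M]
V: hit
M: hit
Page faults: 7.

7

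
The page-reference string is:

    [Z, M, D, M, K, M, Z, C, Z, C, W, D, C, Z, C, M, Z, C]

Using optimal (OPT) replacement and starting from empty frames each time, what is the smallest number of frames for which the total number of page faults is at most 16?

f=1: 18 faults
f=2: 11 faults
f=3: 8 faults
f=4: 7 faults
f=5: 6 faults
f=6: 6 faults
Smallest f with faults ≤ 16 is 2.

2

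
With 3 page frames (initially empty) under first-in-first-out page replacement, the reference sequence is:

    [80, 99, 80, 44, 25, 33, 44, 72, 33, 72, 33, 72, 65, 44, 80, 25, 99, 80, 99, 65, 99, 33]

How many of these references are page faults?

13

80: fault, frames {80}
99: fault, frames {80,99}
80: hit
44: fault, frames {80,99,44}
25: fault, evict 80, frames {99,44,25}
33: fault, evict 99, frames {44,25,33}
44: hit
72: fault, evict 44, frames {25,33,72}
33: hit
72: hit
33: hit
72: hit
65: fault, evict 25, frames {33,72,65}
44: fault, evict 33, frames {72,65,44}
80: fault, evict 72, frames {65,44,80}
25: fault, evict 65, frames {44,80,25}
99: fault, evict 44, frames {80,25,99}
80: hit
99: hit
65: fault, evict 80, frames {25,99,65}
99: hit
33: fault, evict 25, frames {99,65,33}
Page faults: 13.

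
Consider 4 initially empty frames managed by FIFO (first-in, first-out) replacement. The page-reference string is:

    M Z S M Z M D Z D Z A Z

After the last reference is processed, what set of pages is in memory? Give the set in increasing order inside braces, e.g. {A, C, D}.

M -> fault, frames (M)
Z -> fault, frames (M Z)
S -> fault, frames (M Z S)
M -> hit
Z -> hit
M -> hit
D -> fault, frames (M Z S D)
Z -> hit
D -> hit
Z -> hit
A -> fault, evict M, frames (Z S D A)
Z -> hit

{A, D, S, Z}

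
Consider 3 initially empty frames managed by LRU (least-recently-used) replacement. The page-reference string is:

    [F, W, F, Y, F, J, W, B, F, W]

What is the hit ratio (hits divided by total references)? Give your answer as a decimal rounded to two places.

0.30

F: fault, frames {F}
W: fault, frames {F,W}
F: hit
Y: fault, frames {W,F,Y}
F: hit
J: fault, evict W, frames {Y,F,J}
W: fault, evict Y, frames {F,J,W}
B: fault, evict F, frames {J,W,B}
F: fault, evict J, frames {W,B,F}
W: hit
Hits: 3 of 10 references → 3/10 = 0.3000.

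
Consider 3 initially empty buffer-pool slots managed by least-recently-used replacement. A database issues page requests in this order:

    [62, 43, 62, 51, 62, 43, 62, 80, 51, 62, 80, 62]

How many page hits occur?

7

62: miss, frames {62}
43: miss, frames {62,43}
62: hit
51: miss, frames {43,62,51}
62: hit
43: hit
62: hit
80: miss, evict 51, frames {43,62,80}
51: miss, evict 43, frames {62,80,51}
62: hit
80: hit
62: hit
Hits: 7.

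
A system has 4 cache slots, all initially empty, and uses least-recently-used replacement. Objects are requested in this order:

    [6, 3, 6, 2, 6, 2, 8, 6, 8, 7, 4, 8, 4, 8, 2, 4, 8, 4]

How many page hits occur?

6 -> miss, frames {6}
3 -> miss, frames {6,3}
6 -> hit
2 -> miss, frames {3,6,2}
6 -> hit
2 -> hit
8 -> miss, frames {3,6,2,8}
6 -> hit
8 -> hit
7 -> miss, evict 3, frames {2,6,8,7}
4 -> miss, evict 2, frames {6,8,7,4}
8 -> hit
4 -> hit
8 -> hit
2 -> miss, evict 6, frames {7,4,8,2}
4 -> hit
8 -> hit
4 -> hit
Hits: 11.

11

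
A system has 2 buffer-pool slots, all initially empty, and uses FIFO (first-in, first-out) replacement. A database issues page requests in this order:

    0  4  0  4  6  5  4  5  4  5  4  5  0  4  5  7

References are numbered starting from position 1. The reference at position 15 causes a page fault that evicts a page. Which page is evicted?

4

pos 1: 0 -> miss, frames {0}
pos 2: 4 -> miss, frames {0,4}
pos 3: 0 -> hit
pos 4: 4 -> hit
pos 5: 6 -> miss, evict 0, frames {4,6}
pos 6: 5 -> miss, evict 4, frames {6,5}
pos 7: 4 -> miss, evict 6, frames {5,4}
pos 8: 5 -> hit
pos 9: 4 -> hit
pos 10: 5 -> hit
pos 11: 4 -> hit
pos 12: 5 -> hit
pos 13: 0 -> miss, evict 5, frames {4,0}
pos 14: 4 -> hit
pos 15: 5 -> miss, evict 4, frames {0,5}
At position 15, page 4 is evicted.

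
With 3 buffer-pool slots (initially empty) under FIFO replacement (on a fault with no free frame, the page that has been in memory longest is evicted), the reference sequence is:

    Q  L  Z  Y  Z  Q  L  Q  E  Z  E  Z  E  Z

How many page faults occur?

Q → miss, frames (Q)
L → miss, frames (Q L)
Z → miss, frames (Q L Z)
Y → miss, evict Q, frames (L Z Y)
Z → hit
Q → miss, evict L, frames (Z Y Q)
L → miss, evict Z, frames (Y Q L)
Q → hit
E → miss, evict Y, frames (Q L E)
Z → miss, evict Q, frames (L E Z)
E → hit
Z → hit
E → hit
Z → hit
Page faults: 8.

8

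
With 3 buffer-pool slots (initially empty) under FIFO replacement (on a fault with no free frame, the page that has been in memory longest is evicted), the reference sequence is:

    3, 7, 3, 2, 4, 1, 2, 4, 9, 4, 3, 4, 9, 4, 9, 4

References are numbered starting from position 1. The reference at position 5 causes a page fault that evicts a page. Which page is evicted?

pos 1: 3: miss, frames {3}
pos 2: 7: miss, frames {3,7}
pos 3: 3: hit
pos 4: 2: miss, frames {3,7,2}
pos 5: 4: miss, evict 3, frames {7,2,4}
At position 5, page 3 is evicted.

3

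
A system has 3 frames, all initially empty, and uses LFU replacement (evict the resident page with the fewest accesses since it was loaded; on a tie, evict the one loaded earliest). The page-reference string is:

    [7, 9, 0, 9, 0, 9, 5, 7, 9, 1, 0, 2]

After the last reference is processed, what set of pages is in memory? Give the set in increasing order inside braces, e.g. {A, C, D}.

7 -> miss, frames [7]
9 -> miss, frames [7, 9]
0 -> miss, frames [7, 9, 0]
9 -> hit
0 -> hit
9 -> hit
5 -> miss, evict 7, frames [9, 0, 5]
7 -> miss, evict 5, frames [9, 0, 7]
9 -> hit
1 -> miss, evict 7, frames [9, 0, 1]
0 -> hit
2 -> miss, evict 1, frames [9, 0, 2]

{0, 2, 9}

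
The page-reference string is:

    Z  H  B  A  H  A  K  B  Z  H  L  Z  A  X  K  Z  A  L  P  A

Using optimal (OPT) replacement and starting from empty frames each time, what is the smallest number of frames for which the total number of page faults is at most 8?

5

f=1: 20 faults
f=2: 14 faults
f=3: 12 faults
f=4: 10 faults
f=5: 8 faults
f=6: 8 faults
f=7: 8 faults
f=8: 8 faults
Smallest f with faults ≤ 8 is 5.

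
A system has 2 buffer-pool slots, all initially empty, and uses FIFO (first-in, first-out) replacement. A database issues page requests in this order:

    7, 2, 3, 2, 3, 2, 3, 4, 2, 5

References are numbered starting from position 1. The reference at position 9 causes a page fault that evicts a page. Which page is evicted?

pos 1: 7 → fault, frames (7)
pos 2: 2 → fault, frames (7 2)
pos 3: 3 → fault, evict 7, frames (2 3)
pos 4: 2 → hit
pos 5: 3 → hit
pos 6: 2 → hit
pos 7: 3 → hit
pos 8: 4 → fault, evict 2, frames (3 4)
pos 9: 2 → fault, evict 3, frames (4 2)
At position 9, page 3 is evicted.

3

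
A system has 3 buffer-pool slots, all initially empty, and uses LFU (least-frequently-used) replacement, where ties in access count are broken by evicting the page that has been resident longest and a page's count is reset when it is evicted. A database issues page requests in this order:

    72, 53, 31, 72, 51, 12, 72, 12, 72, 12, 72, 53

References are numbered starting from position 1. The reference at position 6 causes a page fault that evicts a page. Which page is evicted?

31

pos 1: 72: fault, frames [72]
pos 2: 53: fault, frames [72, 53]
pos 3: 31: fault, frames [72, 53, 31]
pos 4: 72: hit
pos 5: 51: fault, evict 53, frames [72, 31, 51]
pos 6: 12: fault, evict 31, frames [72, 51, 12]
At position 6, page 31 is evicted.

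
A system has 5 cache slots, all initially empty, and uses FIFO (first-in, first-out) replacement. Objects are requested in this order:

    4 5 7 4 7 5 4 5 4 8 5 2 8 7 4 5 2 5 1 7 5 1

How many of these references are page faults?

4 → fault, frames (4)
5 → fault, frames (4 5)
7 → fault, frames (4 5 7)
4 → hit
7 → hit
5 → hit
4 → hit
5 → hit
4 → hit
8 → fault, frames (4 5 7 8)
5 → hit
2 → fault, frames (4 5 7 8 2)
8 → hit
7 → hit
4 → hit
5 → hit
2 → hit
5 → hit
1 → fault, evict 4, frames (5 7 8 2 1)
7 → hit
5 → hit
1 → hit
Page faults: 6.

6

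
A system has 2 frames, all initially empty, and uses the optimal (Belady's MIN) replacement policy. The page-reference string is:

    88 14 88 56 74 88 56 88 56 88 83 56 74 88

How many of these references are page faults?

88 -> fault, frames (88)
14 -> fault, frames (88 14)
88 -> hit
56 -> fault, evict 14, frames (88 56)
74 -> fault, evict 56, frames (88 74)
88 -> hit
56 -> fault, evict 74, frames (88 56)
88 -> hit
56 -> hit
88 -> hit
83 -> fault, evict 88, frames (56 83)
56 -> hit
74 -> fault, evict 83, frames (56 74)
88 -> fault, evict 74, frames (56 88)
Page faults: 8.

8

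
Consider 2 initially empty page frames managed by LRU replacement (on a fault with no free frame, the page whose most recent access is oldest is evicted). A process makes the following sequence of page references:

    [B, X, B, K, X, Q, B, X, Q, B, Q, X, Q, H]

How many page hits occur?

B: miss, frames {B}
X: miss, frames {B,X}
B: hit
K: miss, evict X, frames {B,K}
X: miss, evict B, frames {K,X}
Q: miss, evict K, frames {X,Q}
B: miss, evict X, frames {Q,B}
X: miss, evict Q, frames {B,X}
Q: miss, evict B, frames {X,Q}
B: miss, evict X, frames {Q,B}
Q: hit
X: miss, evict B, frames {Q,X}
Q: hit
H: miss, evict X, frames {Q,H}
Hits: 3.

3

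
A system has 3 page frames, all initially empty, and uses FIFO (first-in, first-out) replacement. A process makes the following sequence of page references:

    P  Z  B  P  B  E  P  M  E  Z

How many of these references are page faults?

7

P: miss, frames (P)
Z: miss, frames (P Z)
B: miss, frames (P Z B)
P: hit
B: hit
E: miss, evict P, frames (Z B E)
P: miss, evict Z, frames (B E P)
M: miss, evict B, frames (E P M)
E: hit
Z: miss, evict E, frames (P M Z)
Page faults: 7.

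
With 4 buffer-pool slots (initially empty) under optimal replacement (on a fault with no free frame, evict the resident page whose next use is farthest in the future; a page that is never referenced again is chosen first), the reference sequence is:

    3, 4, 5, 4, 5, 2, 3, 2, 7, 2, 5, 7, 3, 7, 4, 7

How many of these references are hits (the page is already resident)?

3 → fault, frames [3]
4 → fault, frames [3, 4]
5 → fault, frames [3, 4, 5]
4 → hit
5 → hit
2 → fault, frames [3, 4, 5, 2]
3 → hit
2 → hit
7 → fault, evict 4, frames [3, 5, 2, 7]
2 → hit
5 → hit
7 → hit
3 → hit
7 → hit
4 → fault, evict 2, frames [3, 5, 7, 4]
7 → hit
Hits: 10.

10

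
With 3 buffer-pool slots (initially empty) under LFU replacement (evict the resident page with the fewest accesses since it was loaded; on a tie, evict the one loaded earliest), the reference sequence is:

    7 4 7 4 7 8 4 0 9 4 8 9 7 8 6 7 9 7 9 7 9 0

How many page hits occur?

7 -> fault, frames [7]
4 -> fault, frames [7, 4]
7 -> hit
4 -> hit
7 -> hit
8 -> fault, frames [7, 4, 8]
4 -> hit
0 -> fault, evict 8, frames [7, 4, 0]
9 -> fault, evict 0, frames [7, 4, 9]
4 -> hit
8 -> fault, evict 9, frames [7, 4, 8]
9 -> fault, evict 8, frames [7, 4, 9]
7 -> hit
8 -> fault, evict 9, frames [7, 4, 8]
6 -> fault, evict 8, frames [7, 4, 6]
7 -> hit
9 -> fault, evict 6, frames [7, 4, 9]
7 -> hit
9 -> hit
7 -> hit
9 -> hit
0 -> fault, evict 9, frames [7, 4, 0]
Hits: 11.

11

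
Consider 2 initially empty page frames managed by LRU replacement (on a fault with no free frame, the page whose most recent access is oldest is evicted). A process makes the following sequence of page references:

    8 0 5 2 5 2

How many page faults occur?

4

8 -> fault, frames (8)
0 -> fault, frames (8 0)
5 -> fault, evict 8, frames (0 5)
2 -> fault, evict 0, frames (5 2)
5 -> hit
2 -> hit
Page faults: 4.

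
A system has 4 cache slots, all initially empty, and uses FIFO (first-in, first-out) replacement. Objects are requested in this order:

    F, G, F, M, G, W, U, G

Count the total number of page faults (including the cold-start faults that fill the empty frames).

5

F -> miss, frames (F)
G -> miss, frames (F G)
F -> hit
M -> miss, frames (F G M)
G -> hit
W -> miss, frames (F G M W)
U -> miss, evict F, frames (G M W U)
G -> hit
Page faults: 5.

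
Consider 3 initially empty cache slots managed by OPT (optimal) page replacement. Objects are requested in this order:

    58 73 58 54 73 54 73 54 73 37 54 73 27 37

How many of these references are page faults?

58: fault, frames (58)
73: fault, frames (58 73)
58: hit
54: fault, frames (58 73 54)
73: hit
54: hit
73: hit
54: hit
73: hit
37: fault, evict 58, frames (73 54 37)
54: hit
73: hit
27: fault, evict 54, frames (73 37 27)
37: hit
Page faults: 5.

5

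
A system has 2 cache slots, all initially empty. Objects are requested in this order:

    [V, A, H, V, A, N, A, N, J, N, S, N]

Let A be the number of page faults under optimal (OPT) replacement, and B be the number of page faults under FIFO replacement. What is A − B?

Under OPT: F F F . F F . . F . F . → 7 faults.
Under FIFO: F F F F F F . . F . F F → 9 faults.
A − B = 7 − 9 = -2.

-2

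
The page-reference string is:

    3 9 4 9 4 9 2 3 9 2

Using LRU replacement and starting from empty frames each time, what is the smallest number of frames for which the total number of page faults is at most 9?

2

f=1: 10 faults
f=2: 7 faults
f=3: 5 faults
f=4: 4 faults
Smallest f with faults ≤ 9 is 2.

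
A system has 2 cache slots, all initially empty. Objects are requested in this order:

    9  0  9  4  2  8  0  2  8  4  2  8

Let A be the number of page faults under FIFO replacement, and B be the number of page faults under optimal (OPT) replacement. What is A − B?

Under FIFO: F F . F F F F F F F F F → 11 faults.
Under OPT: F F . F F F . F . F . F → 8 faults.
A − B = 11 − 8 = 3.

3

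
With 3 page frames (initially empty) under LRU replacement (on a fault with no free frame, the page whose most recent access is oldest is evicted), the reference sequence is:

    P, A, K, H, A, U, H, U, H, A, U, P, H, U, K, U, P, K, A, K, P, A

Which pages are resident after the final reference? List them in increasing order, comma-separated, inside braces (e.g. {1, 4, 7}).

{A, K, P}

P → fault, frames [P]
A → fault, frames [P, A]
K → fault, frames [P, A, K]
H → fault, evict P, frames [A, K, H]
A → hit
U → fault, evict K, frames [H, A, U]
H → hit
U → hit
H → hit
A → hit
U → hit
P → fault, evict H, frames [A, U, P]
H → fault, evict A, frames [U, P, H]
U → hit
K → fault, evict P, frames [H, U, K]
U → hit
P → fault, evict H, frames [K, U, P]
K → hit
A → fault, evict U, frames [P, K, A]
K → hit
P → hit
A → hit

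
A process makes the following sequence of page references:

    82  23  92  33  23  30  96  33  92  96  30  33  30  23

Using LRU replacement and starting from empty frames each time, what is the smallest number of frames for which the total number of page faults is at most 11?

f=1: 14 faults
f=2: 13 faults
f=3: 11 faults
f=4: 8 faults
f=5: 6 faults
f=6: 6 faults
Smallest f with faults ≤ 11 is 3.

3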